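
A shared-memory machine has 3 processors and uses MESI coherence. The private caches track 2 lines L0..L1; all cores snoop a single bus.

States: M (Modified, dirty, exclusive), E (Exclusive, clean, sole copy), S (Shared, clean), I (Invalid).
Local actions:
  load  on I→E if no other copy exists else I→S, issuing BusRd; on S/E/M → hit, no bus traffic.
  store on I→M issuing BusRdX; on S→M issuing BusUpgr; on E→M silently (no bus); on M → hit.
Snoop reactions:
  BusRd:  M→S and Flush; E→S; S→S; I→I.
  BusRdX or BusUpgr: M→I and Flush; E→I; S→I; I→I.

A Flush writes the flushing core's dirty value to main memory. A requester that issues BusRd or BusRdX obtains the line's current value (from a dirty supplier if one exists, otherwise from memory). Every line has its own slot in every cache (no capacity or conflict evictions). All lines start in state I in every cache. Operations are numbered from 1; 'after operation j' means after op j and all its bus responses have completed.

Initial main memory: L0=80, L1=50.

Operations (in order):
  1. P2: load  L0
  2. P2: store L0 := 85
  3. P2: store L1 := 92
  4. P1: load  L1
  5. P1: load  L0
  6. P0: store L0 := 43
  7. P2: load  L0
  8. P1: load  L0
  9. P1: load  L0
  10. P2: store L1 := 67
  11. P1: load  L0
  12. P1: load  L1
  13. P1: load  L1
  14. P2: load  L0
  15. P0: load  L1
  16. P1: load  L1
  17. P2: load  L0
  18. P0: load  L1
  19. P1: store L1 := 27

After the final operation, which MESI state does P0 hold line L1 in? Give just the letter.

state = I

[1] P2: load  L0 | P0:I, P1:I, P2:E(80) | bus: BusRd
[2] P2: store L0 := 85 | P0:I, P1:I, P2:M(85) | bus: none
[3] P2: store L1 := 92 | P0:I, P1:I, P2:M(92) | bus: BusRdX
[4] P1: load  L1 | P0:I, P1:S(92), P2:S(92) | bus: BusRd,Flush
[5] P1: load  L0 | P0:I, P1:S(85), P2:S(85) | bus: BusRd,Flush
[6] P0: store L0 := 43 | P0:M(43), P1:I, P2:I | bus: BusRdX
[7] P2: load  L0 | P0:S(43), P1:I, P2:S(43) | bus: BusRd,Flush
[8] P1: load  L0 | P0:S(43), P1:S(43), P2:S(43) | bus: BusRd
[9] P1: load  L0 | P0:S(43), P1:S(43), P2:S(43) | bus: none
[10] P2: store L1 := 67 | P0:I, P1:I, P2:M(67) | bus: BusUpgr
[11] P1: load  L0 | P0:S(43), P1:S(43), P2:S(43) | bus: none
[12] P1: load  L1 | P0:I, P1:S(67), P2:S(67) | bus: BusRd,Flush
[13] P1: load  L1 | P0:I, P1:S(67), P2:S(67) | bus: none
[14] P2: load  L0 | P0:S(43), P1:S(43), P2:S(43) | bus: none
[15] P0: load  L1 | P0:S(67), P1:S(67), P2:S(67) | bus: BusRd
[16] P1: load  L1 | P0:S(67), P1:S(67), P2:S(67) | bus: none
[17] P2: load  L0 | P0:S(43), P1:S(43), P2:S(43) | bus: none
[18] P0: load  L1 | P0:S(67), P1:S(67), P2:S(67) | bus: none
[19] P1: store L1 := 27 | P0:I, P1:M(27), P2:I | bus: BusUpgr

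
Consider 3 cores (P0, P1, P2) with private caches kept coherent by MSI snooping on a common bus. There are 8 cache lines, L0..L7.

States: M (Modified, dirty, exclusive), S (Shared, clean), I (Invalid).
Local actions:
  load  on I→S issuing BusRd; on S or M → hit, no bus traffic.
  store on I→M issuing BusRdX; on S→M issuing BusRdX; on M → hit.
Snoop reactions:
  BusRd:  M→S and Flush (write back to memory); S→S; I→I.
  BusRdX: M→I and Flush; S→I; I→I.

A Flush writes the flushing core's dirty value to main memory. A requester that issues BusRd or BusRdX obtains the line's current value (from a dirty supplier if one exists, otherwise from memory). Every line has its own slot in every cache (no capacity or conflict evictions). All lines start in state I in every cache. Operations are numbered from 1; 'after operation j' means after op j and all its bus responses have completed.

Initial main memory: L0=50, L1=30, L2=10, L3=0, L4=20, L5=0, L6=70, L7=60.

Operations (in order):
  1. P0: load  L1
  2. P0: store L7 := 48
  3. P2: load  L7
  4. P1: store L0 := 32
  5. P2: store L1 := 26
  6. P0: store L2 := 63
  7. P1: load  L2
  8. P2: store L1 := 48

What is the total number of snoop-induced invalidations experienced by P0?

invalidations = 1

1. P0: load  L1  bus=[BusRd]  L1: P0=S P1=I P2=I  mem[L1]=30
2. P0: store L7 := 48  bus=[BusRdX]  L7: P0=M P1=I P2=I  mem[L7]=60
3. P2: load  L7  bus=[BusRd,Flush]  L7: P0=S P1=I P2=S  mem[L7]=48
4. P1: store L0 := 32  bus=[BusRdX]  L0: P0=I P1=M P2=I  mem[L0]=50
5. P2: store L1 := 26  bus=[BusRdX]  L1: P0=I P1=I P2=M  mem[L1]=30
6. P0: store L2 := 63  bus=[BusRdX]  L2: P0=M P1=I P2=I  mem[L2]=10
7. P1: load  L2  bus=[BusRd,Flush]  L2: P0=S P1=S P2=I  mem[L2]=63
8. P2: store L1 := 48  bus=[-]  L1: P0=I P1=I P2=M  mem[L1]=30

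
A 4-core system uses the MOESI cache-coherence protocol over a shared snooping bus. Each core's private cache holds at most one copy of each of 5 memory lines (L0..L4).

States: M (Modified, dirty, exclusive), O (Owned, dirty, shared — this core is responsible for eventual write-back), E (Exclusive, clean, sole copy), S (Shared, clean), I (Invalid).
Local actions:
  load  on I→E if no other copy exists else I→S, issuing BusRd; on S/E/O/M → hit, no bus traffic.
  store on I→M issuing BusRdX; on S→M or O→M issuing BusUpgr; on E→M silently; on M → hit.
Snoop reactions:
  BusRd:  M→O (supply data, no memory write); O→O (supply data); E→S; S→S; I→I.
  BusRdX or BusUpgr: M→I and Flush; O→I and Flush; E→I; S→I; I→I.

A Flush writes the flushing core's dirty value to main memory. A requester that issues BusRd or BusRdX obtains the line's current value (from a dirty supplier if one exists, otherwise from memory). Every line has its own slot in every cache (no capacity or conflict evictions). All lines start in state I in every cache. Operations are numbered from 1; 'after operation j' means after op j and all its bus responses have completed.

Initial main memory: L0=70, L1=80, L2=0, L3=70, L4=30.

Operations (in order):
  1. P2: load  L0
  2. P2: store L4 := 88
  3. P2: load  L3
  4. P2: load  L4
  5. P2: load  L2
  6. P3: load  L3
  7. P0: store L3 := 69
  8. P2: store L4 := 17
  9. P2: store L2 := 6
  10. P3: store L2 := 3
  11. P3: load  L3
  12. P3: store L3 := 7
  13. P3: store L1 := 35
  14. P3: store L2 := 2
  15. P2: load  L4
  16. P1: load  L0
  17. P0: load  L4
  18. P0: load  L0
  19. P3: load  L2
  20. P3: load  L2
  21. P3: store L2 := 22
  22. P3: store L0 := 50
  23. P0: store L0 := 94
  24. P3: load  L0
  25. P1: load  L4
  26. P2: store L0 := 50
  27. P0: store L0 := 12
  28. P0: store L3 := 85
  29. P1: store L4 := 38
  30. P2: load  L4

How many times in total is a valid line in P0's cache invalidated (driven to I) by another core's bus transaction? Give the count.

invalidations = 4

[1] P2: load  L0 | P0:I, P1:I, P2:E(70), P3:I | bus: BusRd
[2] P2: store L4 := 88 | P0:I, P1:I, P2:M(88), P3:I | bus: BusRdX
[3] P2: load  L3 | P0:I, P1:I, P2:E(70), P3:I | bus: BusRd
[4] P2: load  L4 | P0:I, P1:I, P2:M(88), P3:I | bus: none
[5] P2: load  L2 | P0:I, P1:I, P2:E(0), P3:I | bus: BusRd
[6] P3: load  L3 | P0:I, P1:I, P2:S(70), P3:S(70) | bus: BusRd
[7] P0: store L3 := 69 | P0:M(69), P1:I, P2:I, P3:I | bus: BusRdX
[8] P2: store L4 := 17 | P0:I, P1:I, P2:M(17), P3:I | bus: none
[9] P2: store L2 := 6 | P0:I, P1:I, P2:M(6), P3:I | bus: none
[10] P3: store L2 := 3 | P0:I, P1:I, P2:I, P3:M(3) | bus: BusRdX,Flush
[11] P3: load  L3 | P0:O(69), P1:I, P2:I, P3:S(69) | bus: BusRd
[12] P3: store L3 := 7 | P0:I, P1:I, P2:I, P3:M(7) | bus: BusUpgr,Flush
[13] P3: store L1 := 35 | P0:I, P1:I, P2:I, P3:M(35) | bus: BusRdX
[14] P3: store L2 := 2 | P0:I, P1:I, P2:I, P3:M(2) | bus: none
[15] P2: load  L4 | P0:I, P1:I, P2:M(17), P3:I | bus: none
[16] P1: load  L0 | P0:I, P1:S(70), P2:S(70), P3:I | bus: BusRd
[17] P0: load  L4 | P0:S(17), P1:I, P2:O(17), P3:I | bus: BusRd
[18] P0: load  L0 | P0:S(70), P1:S(70), P2:S(70), P3:I | bus: BusRd
[19] P3: load  L2 | P0:I, P1:I, P2:I, P3:M(2) | bus: none
[20] P3: load  L2 | P0:I, P1:I, P2:I, P3:M(2) | bus: none
[21] P3: store L2 := 22 | P0:I, P1:I, P2:I, P3:M(22) | bus: none
[22] P3: store L0 := 50 | P0:I, P1:I, P2:I, P3:M(50) | bus: BusRdX
[23] P0: store L0 := 94 | P0:M(94), P1:I, P2:I, P3:I | bus: BusRdX,Flush
[24] P3: load  L0 | P0:O(94), P1:I, P2:I, P3:S(94) | bus: BusRd
[25] P1: load  L4 | P0:S(17), P1:S(17), P2:O(17), P3:I | bus: BusRd
[26] P2: store L0 := 50 | P0:I, P1:I, P2:M(50), P3:I | bus: BusRdX,Flush
[27] P0: store L0 := 12 | P0:M(12), P1:I, P2:I, P3:I | bus: BusRdX,Flush
[28] P0: store L3 := 85 | P0:M(85), P1:I, P2:I, P3:I | bus: BusRdX,Flush
[29] P1: store L4 := 38 | P0:I, P1:M(38), P2:I, P3:I | bus: BusUpgr,Flush
[30] P2: load  L4 | P0:I, P1:O(38), P2:S(38), P3:I | bus: BusRd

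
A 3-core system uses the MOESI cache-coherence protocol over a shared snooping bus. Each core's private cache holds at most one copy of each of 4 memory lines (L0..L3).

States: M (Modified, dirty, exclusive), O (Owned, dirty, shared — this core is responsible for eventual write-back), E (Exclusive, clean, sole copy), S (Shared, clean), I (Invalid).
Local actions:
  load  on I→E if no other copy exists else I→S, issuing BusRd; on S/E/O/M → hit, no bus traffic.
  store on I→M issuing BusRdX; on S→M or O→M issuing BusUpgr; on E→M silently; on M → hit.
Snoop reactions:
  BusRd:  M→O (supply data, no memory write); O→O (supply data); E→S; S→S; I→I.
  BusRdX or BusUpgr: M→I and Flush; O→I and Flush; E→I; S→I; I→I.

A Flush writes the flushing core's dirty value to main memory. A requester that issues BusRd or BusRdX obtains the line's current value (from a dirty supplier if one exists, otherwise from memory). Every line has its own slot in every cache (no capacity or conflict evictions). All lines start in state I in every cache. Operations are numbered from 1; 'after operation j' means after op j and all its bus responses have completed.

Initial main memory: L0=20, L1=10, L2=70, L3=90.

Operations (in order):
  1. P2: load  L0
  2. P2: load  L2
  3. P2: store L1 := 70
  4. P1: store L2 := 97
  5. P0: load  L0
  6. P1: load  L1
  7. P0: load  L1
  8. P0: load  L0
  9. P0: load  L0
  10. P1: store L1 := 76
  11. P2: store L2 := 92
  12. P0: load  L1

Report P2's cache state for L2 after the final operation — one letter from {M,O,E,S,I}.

state = M

1. P2: load  L0  bus=[BusRd]  L0: P0=I P1=I P2=E  mem[L0]=20
2. P2: load  L2  bus=[BusRd]  L2: P0=I P1=I P2=E  mem[L2]=70
3. P2: store L1 := 70  bus=[BusRdX]  L1: P0=I P1=I P2=M  mem[L1]=10
4. P1: store L2 := 97  bus=[BusRdX]  L2: P0=I P1=M P2=I  mem[L2]=70
5. P0: load  L0  bus=[BusRd]  L0: P0=S P1=I P2=S  mem[L0]=20
6. P1: load  L1  bus=[BusRd]  L1: P0=I P1=S P2=O  mem[L1]=10
7. P0: load  L1  bus=[BusRd]  L1: P0=S P1=S P2=O  mem[L1]=10
8. P0: load  L0  bus=[-]  L0: P0=S P1=I P2=S  mem[L0]=20
9. P0: load  L0  bus=[-]  L0: P0=S P1=I P2=S  mem[L0]=20
10. P1: store L1 := 76  bus=[BusUpgr,Flush]  L1: P0=I P1=M P2=I  mem[L1]=70
11. P2: store L2 := 92  bus=[BusRdX,Flush]  L2: P0=I P1=I P2=M  mem[L2]=97
12. P0: load  L1  bus=[BusRd]  L1: P0=S P1=O P2=I  mem[L1]=70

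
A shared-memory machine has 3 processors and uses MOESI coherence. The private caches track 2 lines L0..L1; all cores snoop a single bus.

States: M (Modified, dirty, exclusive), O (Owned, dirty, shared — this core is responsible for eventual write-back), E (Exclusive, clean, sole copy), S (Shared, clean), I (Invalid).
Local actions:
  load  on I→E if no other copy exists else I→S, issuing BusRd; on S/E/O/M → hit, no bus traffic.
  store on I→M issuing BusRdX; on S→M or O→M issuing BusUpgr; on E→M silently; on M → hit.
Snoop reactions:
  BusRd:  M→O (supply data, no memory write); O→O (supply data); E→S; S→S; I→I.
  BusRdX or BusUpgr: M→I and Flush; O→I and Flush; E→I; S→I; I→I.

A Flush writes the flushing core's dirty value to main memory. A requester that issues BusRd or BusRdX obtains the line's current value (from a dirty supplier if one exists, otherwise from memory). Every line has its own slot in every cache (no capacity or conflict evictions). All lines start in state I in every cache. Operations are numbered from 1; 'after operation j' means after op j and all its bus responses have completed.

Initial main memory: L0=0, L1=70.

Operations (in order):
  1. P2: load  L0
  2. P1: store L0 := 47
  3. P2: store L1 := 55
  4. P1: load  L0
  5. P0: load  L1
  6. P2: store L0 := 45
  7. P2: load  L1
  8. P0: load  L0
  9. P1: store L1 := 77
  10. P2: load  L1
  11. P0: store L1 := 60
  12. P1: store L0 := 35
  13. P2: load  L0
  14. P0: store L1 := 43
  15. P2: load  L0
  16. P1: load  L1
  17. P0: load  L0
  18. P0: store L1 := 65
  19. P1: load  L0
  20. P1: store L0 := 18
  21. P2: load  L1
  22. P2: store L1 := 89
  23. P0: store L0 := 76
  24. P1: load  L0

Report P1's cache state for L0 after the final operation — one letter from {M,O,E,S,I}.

state = S

step 1: P2: load  L0  ⟶  IIE  (L0)  txn=BusRd  M[L0]=0
step 2: P1: store L0 := 47  ⟶  IMI  (L0)  txn=BusRdX  M[L0]=0
step 3: P2: store L1 := 55  ⟶  IIM  (L1)  txn=BusRdX  M[L1]=70
step 4: P1: load  L0  ⟶  IMI  (L0)  txn=∅  M[L0]=0
step 5: P0: load  L1  ⟶  SIO  (L1)  txn=BusRd  M[L1]=70
step 6: P2: store L0 := 45  ⟶  IIM  (L0)  txn=BusRdX+Flush  M[L0]=47
step 7: P2: load  L1  ⟶  SIO  (L1)  txn=∅  M[L1]=70
step 8: P0: load  L0  ⟶  SIO  (L0)  txn=BusRd  M[L0]=47
step 9: P1: store L1 := 77  ⟶  IMI  (L1)  txn=BusRdX+Flush  M[L1]=55
step 10: P2: load  L1  ⟶  IOS  (L1)  txn=BusRd  M[L1]=55
step 11: P0: store L1 := 60  ⟶  MII  (L1)  txn=BusRdX+Flush  M[L1]=77
step 12: P1: store L0 := 35  ⟶  IMI  (L0)  txn=BusRdX+Flush  M[L0]=45
step 13: P2: load  L0  ⟶  IOS  (L0)  txn=BusRd  M[L0]=45
step 14: P0: store L1 := 43  ⟶  MII  (L1)  txn=∅  M[L1]=77
step 15: P2: load  L0  ⟶  IOS  (L0)  txn=∅  M[L0]=45
step 16: P1: load  L1  ⟶  OSI  (L1)  txn=BusRd  M[L1]=77
step 17: P0: load  L0  ⟶  SOS  (L0)  txn=BusRd  M[L0]=45
step 18: P0: store L1 := 65  ⟶  MII  (L1)  txn=BusUpgr  M[L1]=77
step 19: P1: load  L0  ⟶  SOS  (L0)  txn=∅  M[L0]=45
step 20: P1: store L0 := 18  ⟶  IMI  (L0)  txn=BusUpgr  M[L0]=45
step 21: P2: load  L1  ⟶  OIS  (L1)  txn=BusRd  M[L1]=77
step 22: P2: store L1 := 89  ⟶  IIM  (L1)  txn=BusUpgr+Flush  M[L1]=65
step 23: P0: store L0 := 76  ⟶  MII  (L0)  txn=BusRdX+Flush  M[L0]=18
step 24: P1: load  L0  ⟶  OSI  (L0)  txn=BusRd  M[L0]=18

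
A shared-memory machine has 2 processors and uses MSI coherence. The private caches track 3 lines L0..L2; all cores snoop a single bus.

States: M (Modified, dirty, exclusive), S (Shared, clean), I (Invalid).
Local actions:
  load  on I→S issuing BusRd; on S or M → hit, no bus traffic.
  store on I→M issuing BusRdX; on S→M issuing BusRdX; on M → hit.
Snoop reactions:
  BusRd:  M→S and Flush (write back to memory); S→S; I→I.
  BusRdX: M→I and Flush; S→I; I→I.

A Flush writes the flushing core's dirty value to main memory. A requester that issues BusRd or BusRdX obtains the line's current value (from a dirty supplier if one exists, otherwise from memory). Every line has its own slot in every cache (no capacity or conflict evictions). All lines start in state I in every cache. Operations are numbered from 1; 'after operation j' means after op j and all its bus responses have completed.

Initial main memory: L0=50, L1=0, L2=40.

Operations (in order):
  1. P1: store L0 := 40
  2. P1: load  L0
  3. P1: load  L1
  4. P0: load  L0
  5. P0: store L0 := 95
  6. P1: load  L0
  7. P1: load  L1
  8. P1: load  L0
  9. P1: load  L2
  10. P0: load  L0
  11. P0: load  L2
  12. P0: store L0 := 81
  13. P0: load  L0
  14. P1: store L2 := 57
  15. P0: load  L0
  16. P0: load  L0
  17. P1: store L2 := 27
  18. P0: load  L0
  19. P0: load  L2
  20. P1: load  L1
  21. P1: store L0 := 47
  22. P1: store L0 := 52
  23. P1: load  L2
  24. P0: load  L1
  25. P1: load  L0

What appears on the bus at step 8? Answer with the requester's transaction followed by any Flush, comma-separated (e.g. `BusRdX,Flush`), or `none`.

bus = none

  op1 P1: store L0 := 40 → I/M on L0; bus BusRdX; mem=50
  op2 P1: load  L0 → I/M on L0; bus (none); mem=50
  op3 P1: load  L1 → I/S on L1; bus BusRd; mem=0
  op4 P0: load  L0 → S/S on L0; bus BusRd Flush; mem=40
  op5 P0: store L0 := 95 → M/I on L0; bus BusRdX; mem=40
  op6 P1: load  L0 → S/S on L0; bus BusRd Flush; mem=95
  op7 P1: load  L1 → I/S on L1; bus (none); mem=0
  op8 P1: load  L0 → S/S on L0; bus (none); mem=95
  op9 P1: load  L2 → I/S on L2; bus BusRd; mem=40
  op10 P0: load  L0 → S/S on L0; bus (none); mem=95
  op11 P0: load  L2 → S/S on L2; bus BusRd; mem=40
  op12 P0: store L0 := 81 → M/I on L0; bus BusRdX; mem=95
  op13 P0: load  L0 → M/I on L0; bus (none); mem=95
  op14 P1: store L2 := 57 → I/M on L2; bus BusRdX; mem=40
  op15 P0: load  L0 → M/I on L0; bus (none); mem=95
  op16 P0: load  L0 → M/I on L0; bus (none); mem=95
  op17 P1: store L2 := 27 → I/M on L2; bus (none); mem=40
  op18 P0: load  L0 → M/I on L0; bus (none); mem=95
  op19 P0: load  L2 → S/S on L2; bus BusRd Flush; mem=27
  op20 P1: load  L1 → I/S on L1; bus (none); mem=0
  op21 P1: store L0 := 47 → I/M on L0; bus BusRdX Flush; mem=81
  op22 P1: store L0 := 52 → I/M on L0; bus (none); mem=81
  op23 P1: load  L2 → S/S on L2; bus (none); mem=27
  op24 P0: load  L1 → S/S on L1; bus BusRd; mem=0
  op25 P1: load  L0 → I/M on L0; bus (none); mem=81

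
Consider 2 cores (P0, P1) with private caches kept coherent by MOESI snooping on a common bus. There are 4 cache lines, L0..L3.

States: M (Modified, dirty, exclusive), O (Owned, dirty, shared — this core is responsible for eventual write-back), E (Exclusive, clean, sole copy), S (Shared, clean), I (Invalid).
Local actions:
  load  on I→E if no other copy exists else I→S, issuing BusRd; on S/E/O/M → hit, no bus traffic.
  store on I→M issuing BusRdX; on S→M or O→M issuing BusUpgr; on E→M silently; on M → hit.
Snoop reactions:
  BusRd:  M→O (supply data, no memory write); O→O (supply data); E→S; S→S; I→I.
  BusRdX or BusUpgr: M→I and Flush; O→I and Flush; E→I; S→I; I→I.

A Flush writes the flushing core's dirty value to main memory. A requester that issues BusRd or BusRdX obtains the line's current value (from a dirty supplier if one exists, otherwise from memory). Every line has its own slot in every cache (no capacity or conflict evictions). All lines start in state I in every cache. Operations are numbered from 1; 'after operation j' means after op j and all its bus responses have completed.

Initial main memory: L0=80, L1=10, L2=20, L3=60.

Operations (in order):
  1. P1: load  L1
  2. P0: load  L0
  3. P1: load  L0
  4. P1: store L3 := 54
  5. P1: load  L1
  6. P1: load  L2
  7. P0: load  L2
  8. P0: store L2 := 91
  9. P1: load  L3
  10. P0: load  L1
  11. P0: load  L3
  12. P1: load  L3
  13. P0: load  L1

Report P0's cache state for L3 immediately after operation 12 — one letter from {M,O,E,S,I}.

1. P1: load  L1  bus=[BusRd]  L1: P0=I P1=E  mem[L1]=10
2. P0: load  L0  bus=[BusRd]  L0: P0=E P1=I  mem[L0]=80
3. P1: load  L0  bus=[BusRd]  L0: P0=S P1=S  mem[L0]=80
4. P1: store L3 := 54  bus=[BusRdX]  L3: P0=I P1=M  mem[L3]=60
5. P1: load  L1  bus=[-]  L1: P0=I P1=E  mem[L1]=10
6. P1: load  L2  bus=[BusRd]  L2: P0=I P1=E  mem[L2]=20
7. P0: load  L2  bus=[BusRd]  L2: P0=S P1=S  mem[L2]=20
8. P0: store L2 := 91  bus=[BusUpgr]  L2: P0=M P1=I  mem[L2]=20
9. P1: load  L3  bus=[-]  L3: P0=I P1=M  mem[L3]=60
10. P0: load  L1  bus=[BusRd]  L1: P0=S P1=S  mem[L1]=10
11. P0: load  L3  bus=[BusRd]  L3: P0=S P1=O  mem[L3]=60
12. P1: load  L3  bus=[-]  L3: P0=S P1=O  mem[L3]=60
13. P0: load  L1  bus=[-]  L1: P0=S P1=S  mem[L1]=10

state = S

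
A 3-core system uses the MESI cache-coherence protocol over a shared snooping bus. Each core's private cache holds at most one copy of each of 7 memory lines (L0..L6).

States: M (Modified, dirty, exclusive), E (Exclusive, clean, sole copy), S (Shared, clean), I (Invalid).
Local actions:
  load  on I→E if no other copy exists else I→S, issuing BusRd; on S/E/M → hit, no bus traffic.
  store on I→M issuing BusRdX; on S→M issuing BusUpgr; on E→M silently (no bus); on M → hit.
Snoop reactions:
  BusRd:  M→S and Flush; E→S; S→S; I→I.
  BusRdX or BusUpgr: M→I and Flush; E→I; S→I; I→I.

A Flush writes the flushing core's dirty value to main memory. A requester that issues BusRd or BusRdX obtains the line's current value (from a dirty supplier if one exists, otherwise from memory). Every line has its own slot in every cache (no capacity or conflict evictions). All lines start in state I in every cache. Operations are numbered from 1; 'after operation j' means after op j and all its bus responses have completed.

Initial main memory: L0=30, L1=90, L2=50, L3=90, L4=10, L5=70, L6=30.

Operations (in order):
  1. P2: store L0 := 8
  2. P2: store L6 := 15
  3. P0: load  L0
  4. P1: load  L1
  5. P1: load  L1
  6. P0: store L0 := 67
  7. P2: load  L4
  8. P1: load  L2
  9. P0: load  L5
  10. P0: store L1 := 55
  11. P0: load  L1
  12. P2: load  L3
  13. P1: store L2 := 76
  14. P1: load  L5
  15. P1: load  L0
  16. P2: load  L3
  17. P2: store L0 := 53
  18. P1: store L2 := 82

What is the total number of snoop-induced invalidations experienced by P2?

  op1 P2: store L0 := 8 → I/I/M on L0; bus BusRdX; mem=30
  op2 P2: store L6 := 15 → I/I/M on L6; bus BusRdX; mem=30
  op3 P0: load  L0 → S/I/S on L0; bus BusRd Flush; mem=8
  op4 P1: load  L1 → I/E/I on L1; bus BusRd; mem=90
  op5 P1: load  L1 → I/E/I on L1; bus (none); mem=90
  op6 P0: store L0 := 67 → M/I/I on L0; bus BusUpgr; mem=8
  op7 P2: load  L4 → I/I/E on L4; bus BusRd; mem=10
  op8 P1: load  L2 → I/E/I on L2; bus BusRd; mem=50
  op9 P0: load  L5 → E/I/I on L5; bus BusRd; mem=70
  op10 P0: store L1 := 55 → M/I/I on L1; bus BusRdX; mem=90
  op11 P0: load  L1 → M/I/I on L1; bus (none); mem=90
  op12 P2: load  L3 → I/I/E on L3; bus BusRd; mem=90
  op13 P1: store L2 := 76 → I/M/I on L2; bus (none); mem=50
  op14 P1: load  L5 → S/S/I on L5; bus BusRd; mem=70
  op15 P1: load  L0 → S/S/I on L0; bus BusRd Flush; mem=67
  op16 P2: load  L3 → I/I/E on L3; bus (none); mem=90
  op17 P2: store L0 := 53 → I/I/M on L0; bus BusRdX; mem=67
  op18 P1: store L2 := 82 → I/M/I on L2; bus (none); mem=50

invalidations = 1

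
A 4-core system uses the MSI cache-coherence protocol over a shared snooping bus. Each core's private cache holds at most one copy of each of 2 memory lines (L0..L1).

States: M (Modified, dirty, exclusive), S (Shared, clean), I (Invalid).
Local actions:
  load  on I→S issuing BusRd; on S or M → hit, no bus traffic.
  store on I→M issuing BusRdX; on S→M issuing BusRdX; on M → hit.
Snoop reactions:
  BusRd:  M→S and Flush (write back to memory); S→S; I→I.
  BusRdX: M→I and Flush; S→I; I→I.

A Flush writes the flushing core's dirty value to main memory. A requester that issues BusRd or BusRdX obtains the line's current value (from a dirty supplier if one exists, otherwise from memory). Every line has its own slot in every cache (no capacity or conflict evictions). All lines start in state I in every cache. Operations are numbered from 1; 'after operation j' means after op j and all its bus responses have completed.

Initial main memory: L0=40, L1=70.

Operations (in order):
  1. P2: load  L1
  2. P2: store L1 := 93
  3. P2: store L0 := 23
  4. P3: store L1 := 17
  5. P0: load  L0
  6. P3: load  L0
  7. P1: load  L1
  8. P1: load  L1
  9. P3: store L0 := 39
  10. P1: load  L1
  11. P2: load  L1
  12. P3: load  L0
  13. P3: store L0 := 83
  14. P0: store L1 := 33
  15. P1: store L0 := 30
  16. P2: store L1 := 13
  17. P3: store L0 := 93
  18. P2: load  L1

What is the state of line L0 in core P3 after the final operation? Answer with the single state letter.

state = M

  op1 P2: load  L1 → I/I/S/I on L1; bus BusRd; mem=70
  op2 P2: store L1 := 93 → I/I/M/I on L1; bus BusRdX; mem=70
  op3 P2: store L0 := 23 → I/I/M/I on L0; bus BusRdX; mem=40
  op4 P3: store L1 := 17 → I/I/I/M on L1; bus BusRdX Flush; mem=93
  op5 P0: load  L0 → S/I/S/I on L0; bus BusRd Flush; mem=23
  op6 P3: load  L0 → S/I/S/S on L0; bus BusRd; mem=23
  op7 P1: load  L1 → I/S/I/S on L1; bus BusRd Flush; mem=17
  op8 P1: load  L1 → I/S/I/S on L1; bus (none); mem=17
  op9 P3: store L0 := 39 → I/I/I/M on L0; bus BusRdX; mem=23
  op10 P1: load  L1 → I/S/I/S on L1; bus (none); mem=17
  op11 P2: load  L1 → I/S/S/S on L1; bus BusRd; mem=17
  op12 P3: load  L0 → I/I/I/M on L0; bus (none); mem=23
  op13 P3: store L0 := 83 → I/I/I/M on L0; bus (none); mem=23
  op14 P0: store L1 := 33 → M/I/I/I on L1; bus BusRdX; mem=17
  op15 P1: store L0 := 30 → I/M/I/I on L0; bus BusRdX Flush; mem=83
  op16 P2: store L1 := 13 → I/I/M/I on L1; bus BusRdX Flush; mem=33
  op17 P3: store L0 := 93 → I/I/I/M on L0; bus BusRdX Flush; mem=30
  op18 P2: load  L1 → I/I/M/I on L1; bus (none); mem=33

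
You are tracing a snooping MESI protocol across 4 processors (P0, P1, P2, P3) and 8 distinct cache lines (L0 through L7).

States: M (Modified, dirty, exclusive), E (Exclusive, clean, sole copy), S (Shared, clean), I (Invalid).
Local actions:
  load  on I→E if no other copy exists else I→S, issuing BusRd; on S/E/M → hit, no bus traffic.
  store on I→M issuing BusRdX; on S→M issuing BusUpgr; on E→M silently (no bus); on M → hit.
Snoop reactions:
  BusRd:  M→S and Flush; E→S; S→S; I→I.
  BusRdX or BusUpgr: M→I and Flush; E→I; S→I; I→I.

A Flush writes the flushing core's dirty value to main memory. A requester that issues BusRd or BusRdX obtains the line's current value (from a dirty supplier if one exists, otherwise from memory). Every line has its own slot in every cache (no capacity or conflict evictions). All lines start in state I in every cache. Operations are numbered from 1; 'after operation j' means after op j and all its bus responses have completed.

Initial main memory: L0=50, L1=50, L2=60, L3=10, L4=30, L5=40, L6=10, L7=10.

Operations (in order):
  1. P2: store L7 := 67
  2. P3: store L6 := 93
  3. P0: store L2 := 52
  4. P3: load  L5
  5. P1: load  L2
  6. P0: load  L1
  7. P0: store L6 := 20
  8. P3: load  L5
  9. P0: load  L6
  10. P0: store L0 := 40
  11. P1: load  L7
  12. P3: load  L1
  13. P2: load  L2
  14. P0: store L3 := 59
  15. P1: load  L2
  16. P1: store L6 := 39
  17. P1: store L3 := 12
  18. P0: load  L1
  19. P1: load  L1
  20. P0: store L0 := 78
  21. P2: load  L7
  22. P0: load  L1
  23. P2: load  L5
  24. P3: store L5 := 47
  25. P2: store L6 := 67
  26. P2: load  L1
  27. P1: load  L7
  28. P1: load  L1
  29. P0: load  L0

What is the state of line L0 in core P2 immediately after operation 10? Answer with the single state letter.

[1] P2: store L7 := 67 | P0:I, P1:I, P2:M(67), P3:I | bus: BusRdX
[2] P3: store L6 := 93 | P0:I, P1:I, P2:I, P3:M(93) | bus: BusRdX
[3] P0: store L2 := 52 | P0:M(52), P1:I, P2:I, P3:I | bus: BusRdX
[4] P3: load  L5 | P0:I, P1:I, P2:I, P3:E(40) | bus: BusRd
[5] P1: load  L2 | P0:S(52), P1:S(52), P2:I, P3:I | bus: BusRd,Flush
[6] P0: load  L1 | P0:E(50), P1:I, P2:I, P3:I | bus: BusRd
[7] P0: store L6 := 20 | P0:M(20), P1:I, P2:I, P3:I | bus: BusRdX,Flush
[8] P3: load  L5 | P0:I, P1:I, P2:I, P3:E(40) | bus: none
[9] P0: load  L6 | P0:M(20), P1:I, P2:I, P3:I | bus: none
[10] P0: store L0 := 40 | P0:M(40), P1:I, P2:I, P3:I | bus: BusRdX
[11] P1: load  L7 | P0:I, P1:S(67), P2:S(67), P3:I | bus: BusRd,Flush
[12] P3: load  L1 | P0:S(50), P1:I, P2:I, P3:S(50) | bus: BusRd
[13] P2: load  L2 | P0:S(52), P1:S(52), P2:S(52), P3:I | bus: BusRd
[14] P0: store L3 := 59 | P0:M(59), P1:I, P2:I, P3:I | bus: BusRdX
[15] P1: load  L2 | P0:S(52), P1:S(52), P2:S(52), P3:I | bus: none
[16] P1: store L6 := 39 | P0:I, P1:M(39), P2:I, P3:I | bus: BusRdX,Flush
[17] P1: store L3 := 12 | P0:I, P1:M(12), P2:I, P3:I | bus: BusRdX,Flush
[18] P0: load  L1 | P0:S(50), P1:I, P2:I, P3:S(50) | bus: none
[19] P1: load  L1 | P0:S(50), P1:S(50), P2:I, P3:S(50) | bus: BusRd
[20] P0: store L0 := 78 | P0:M(78), P1:I, P2:I, P3:I | bus: none
[21] P2: load  L7 | P0:I, P1:S(67), P2:S(67), P3:I | bus: none
[22] P0: load  L1 | P0:S(50), P1:S(50), P2:I, P3:S(50) | bus: none
[23] P2: load  L5 | P0:I, P1:I, P2:S(40), P3:S(40) | bus: BusRd
[24] P3: store L5 := 47 | P0:I, P1:I, P2:I, P3:M(47) | bus: BusUpgr
[25] P2: store L6 := 67 | P0:I, P1:I, P2:M(67), P3:I | bus: BusRdX,Flush
[26] P2: load  L1 | P0:S(50), P1:S(50), P2:S(50), P3:S(50) | bus: BusRd
[27] P1: load  L7 | P0:I, P1:S(67), P2:S(67), P3:I | bus: none
[28] P1: load  L1 | P0:S(50), P1:S(50), P2:S(50), P3:S(50) | bus: none
[29] P0: load  L0 | P0:M(78), P1:I, P2:I, P3:I | bus: none

state = I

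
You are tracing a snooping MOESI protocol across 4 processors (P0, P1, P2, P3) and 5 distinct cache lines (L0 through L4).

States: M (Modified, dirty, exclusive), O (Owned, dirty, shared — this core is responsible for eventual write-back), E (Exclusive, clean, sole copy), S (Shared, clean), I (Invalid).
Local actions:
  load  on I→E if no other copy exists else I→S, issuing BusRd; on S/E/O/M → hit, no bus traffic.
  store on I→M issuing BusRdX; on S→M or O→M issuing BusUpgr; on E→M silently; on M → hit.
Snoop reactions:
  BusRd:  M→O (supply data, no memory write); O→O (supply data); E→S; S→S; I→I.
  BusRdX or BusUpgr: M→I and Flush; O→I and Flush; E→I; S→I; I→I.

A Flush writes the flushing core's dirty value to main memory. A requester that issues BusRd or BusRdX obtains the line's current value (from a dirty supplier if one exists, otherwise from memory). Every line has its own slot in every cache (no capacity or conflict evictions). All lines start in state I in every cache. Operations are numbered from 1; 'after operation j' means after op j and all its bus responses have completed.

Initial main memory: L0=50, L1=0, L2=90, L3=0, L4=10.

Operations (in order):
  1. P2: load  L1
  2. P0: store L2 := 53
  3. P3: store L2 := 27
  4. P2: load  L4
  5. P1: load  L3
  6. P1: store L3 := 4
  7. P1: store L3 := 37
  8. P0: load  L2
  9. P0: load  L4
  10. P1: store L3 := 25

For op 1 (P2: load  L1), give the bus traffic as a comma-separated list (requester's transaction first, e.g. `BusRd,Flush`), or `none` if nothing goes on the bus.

bus = BusRd

  op1 P2: load  L1 → I/I/E/I on L1; bus BusRd; mem=0
  op2 P0: store L2 := 53 → M/I/I/I on L2; bus BusRdX; mem=90
  op3 P3: store L2 := 27 → I/I/I/M on L2; bus BusRdX Flush; mem=53
  op4 P2: load  L4 → I/I/E/I on L4; bus BusRd; mem=10
  op5 P1: load  L3 → I/E/I/I on L3; bus BusRd; mem=0
  op6 P1: store L3 := 4 → I/M/I/I on L3; bus (none); mem=0
  op7 P1: store L3 := 37 → I/M/I/I on L3; bus (none); mem=0
  op8 P0: load  L2 → S/I/I/O on L2; bus BusRd; mem=53
  op9 P0: load  L4 → S/I/S/I on L4; bus BusRd; mem=10
  op10 P1: store L3 := 25 → I/M/I/I on L3; bus (none); mem=0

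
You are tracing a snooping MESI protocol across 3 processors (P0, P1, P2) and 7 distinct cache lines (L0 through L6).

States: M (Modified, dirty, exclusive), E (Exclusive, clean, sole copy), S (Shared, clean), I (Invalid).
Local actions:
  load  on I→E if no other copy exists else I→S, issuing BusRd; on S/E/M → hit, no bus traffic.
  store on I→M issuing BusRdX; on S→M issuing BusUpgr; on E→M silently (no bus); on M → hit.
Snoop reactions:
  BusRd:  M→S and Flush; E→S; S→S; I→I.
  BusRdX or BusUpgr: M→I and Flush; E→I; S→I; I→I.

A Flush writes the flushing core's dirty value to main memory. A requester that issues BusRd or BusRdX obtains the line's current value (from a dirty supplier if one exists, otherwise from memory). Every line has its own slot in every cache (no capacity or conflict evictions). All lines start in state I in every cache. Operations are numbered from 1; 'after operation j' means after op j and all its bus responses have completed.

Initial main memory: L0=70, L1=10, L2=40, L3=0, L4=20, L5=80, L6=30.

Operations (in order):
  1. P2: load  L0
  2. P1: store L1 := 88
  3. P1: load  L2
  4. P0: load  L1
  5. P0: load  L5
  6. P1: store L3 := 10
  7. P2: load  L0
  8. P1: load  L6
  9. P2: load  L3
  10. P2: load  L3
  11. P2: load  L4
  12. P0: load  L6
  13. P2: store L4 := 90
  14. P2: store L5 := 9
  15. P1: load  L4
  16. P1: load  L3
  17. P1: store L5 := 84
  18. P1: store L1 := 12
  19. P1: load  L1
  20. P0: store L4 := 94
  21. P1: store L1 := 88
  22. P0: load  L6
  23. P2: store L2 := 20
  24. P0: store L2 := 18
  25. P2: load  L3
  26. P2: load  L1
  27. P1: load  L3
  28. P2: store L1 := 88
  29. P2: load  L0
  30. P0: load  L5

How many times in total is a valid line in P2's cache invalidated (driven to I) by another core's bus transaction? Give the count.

invalidations = 3

[1] P2: load  L0 | P0:I, P1:I, P2:E(70) | bus: BusRd
[2] P1: store L1 := 88 | P0:I, P1:M(88), P2:I | bus: BusRdX
[3] P1: load  L2 | P0:I, P1:E(40), P2:I | bus: BusRd
[4] P0: load  L1 | P0:S(88), P1:S(88), P2:I | bus: BusRd,Flush
[5] P0: load  L5 | P0:E(80), P1:I, P2:I | bus: BusRd
[6] P1: store L3 := 10 | P0:I, P1:M(10), P2:I | bus: BusRdX
[7] P2: load  L0 | P0:I, P1:I, P2:E(70) | bus: none
[8] P1: load  L6 | P0:I, P1:E(30), P2:I | bus: BusRd
[9] P2: load  L3 | P0:I, P1:S(10), P2:S(10) | bus: BusRd,Flush
[10] P2: load  L3 | P0:I, P1:S(10), P2:S(10) | bus: none
[11] P2: load  L4 | P0:I, P1:I, P2:E(20) | bus: BusRd
[12] P0: load  L6 | P0:S(30), P1:S(30), P2:I | bus: BusRd
[13] P2: store L4 := 90 | P0:I, P1:I, P2:M(90) | bus: none
[14] P2: store L5 := 9 | P0:I, P1:I, P2:M(9) | bus: BusRdX
[15] P1: load  L4 | P0:I, P1:S(90), P2:S(90) | bus: BusRd,Flush
[16] P1: load  L3 | P0:I, P1:S(10), P2:S(10) | bus: none
[17] P1: store L5 := 84 | P0:I, P1:M(84), P2:I | bus: BusRdX,Flush
[18] P1: store L1 := 12 | P0:I, P1:M(12), P2:I | bus: BusUpgr
[19] P1: load  L1 | P0:I, P1:M(12), P2:I | bus: none
[20] P0: store L4 := 94 | P0:M(94), P1:I, P2:I | bus: BusRdX
[21] P1: store L1 := 88 | P0:I, P1:M(88), P2:I | bus: none
[22] P0: load  L6 | P0:S(30), P1:S(30), P2:I | bus: none
[23] P2: store L2 := 20 | P0:I, P1:I, P2:M(20) | bus: BusRdX
[24] P0: store L2 := 18 | P0:M(18), P1:I, P2:I | bus: BusRdX,Flush
[25] P2: load  L3 | P0:I, P1:S(10), P2:S(10) | bus: none
[26] P2: load  L1 | P0:I, P1:S(88), P2:S(88) | bus: BusRd,Flush
[27] P1: load  L3 | P0:I, P1:S(10), P2:S(10) | bus: none
[28] P2: store L1 := 88 | P0:I, P1:I, P2:M(88) | bus: BusUpgr
[29] P2: load  L0 | P0:I, P1:I, P2:E(70) | bus: none
[30] P0: load  L5 | P0:S(84), P1:S(84), P2:I | bus: BusRd,Flush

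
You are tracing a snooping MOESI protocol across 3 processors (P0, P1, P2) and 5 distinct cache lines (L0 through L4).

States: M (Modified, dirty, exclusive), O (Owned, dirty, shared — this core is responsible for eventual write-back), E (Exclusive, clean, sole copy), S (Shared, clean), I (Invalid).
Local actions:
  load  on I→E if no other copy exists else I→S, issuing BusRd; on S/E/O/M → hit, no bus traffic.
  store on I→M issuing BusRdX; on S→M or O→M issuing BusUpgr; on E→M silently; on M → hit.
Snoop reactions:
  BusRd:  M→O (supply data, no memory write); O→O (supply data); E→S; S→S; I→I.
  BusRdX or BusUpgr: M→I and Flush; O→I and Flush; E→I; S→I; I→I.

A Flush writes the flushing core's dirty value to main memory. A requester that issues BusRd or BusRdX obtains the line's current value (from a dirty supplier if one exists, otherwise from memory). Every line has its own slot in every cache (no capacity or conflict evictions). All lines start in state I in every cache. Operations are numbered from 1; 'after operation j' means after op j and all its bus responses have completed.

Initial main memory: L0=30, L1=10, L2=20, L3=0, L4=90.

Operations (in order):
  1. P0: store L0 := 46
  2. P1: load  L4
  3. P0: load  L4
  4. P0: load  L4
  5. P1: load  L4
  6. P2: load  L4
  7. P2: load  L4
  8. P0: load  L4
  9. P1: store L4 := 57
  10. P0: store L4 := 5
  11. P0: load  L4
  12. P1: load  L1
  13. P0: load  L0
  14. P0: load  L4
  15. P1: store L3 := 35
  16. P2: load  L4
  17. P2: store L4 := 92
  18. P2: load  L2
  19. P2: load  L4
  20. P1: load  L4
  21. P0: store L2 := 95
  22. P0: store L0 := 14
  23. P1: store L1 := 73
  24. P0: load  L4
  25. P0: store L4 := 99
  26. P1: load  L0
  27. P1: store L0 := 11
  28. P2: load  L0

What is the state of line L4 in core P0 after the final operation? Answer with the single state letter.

state = M

  op1 P0: store L0 := 46 → M/I/I on L0; bus BusRdX; mem=30
  op2 P1: load  L4 → I/E/I on L4; bus BusRd; mem=90
  op3 P0: load  L4 → S/S/I on L4; bus BusRd; mem=90
  op4 P0: load  L4 → S/S/I on L4; bus (none); mem=90
  op5 P1: load  L4 → S/S/I on L4; bus (none); mem=90
  op6 P2: load  L4 → S/S/S on L4; bus BusRd; mem=90
  op7 P2: load  L4 → S/S/S on L4; bus (none); mem=90
  op8 P0: load  L4 → S/S/S on L4; bus (none); mem=90
  op9 P1: store L4 := 57 → I/M/I on L4; bus BusUpgr; mem=90
  op10 P0: store L4 := 5 → M/I/I on L4; bus BusRdX Flush; mem=57
  op11 P0: load  L4 → M/I/I on L4; bus (none); mem=57
  op12 P1: load  L1 → I/E/I on L1; bus BusRd; mem=10
  op13 P0: load  L0 → M/I/I on L0; bus (none); mem=30
  op14 P0: load  L4 → M/I/I on L4; bus (none); mem=57
  op15 P1: store L3 := 35 → I/M/I on L3; bus BusRdX; mem=0
  op16 P2: load  L4 → O/I/S on L4; bus BusRd; mem=57
  op17 P2: store L4 := 92 → I/I/M on L4; bus BusUpgr Flush; mem=5
  op18 P2: load  L2 → I/I/E on L2; bus BusRd; mem=20
  op19 P2: load  L4 → I/I/M on L4; bus (none); mem=5
  op20 P1: load  L4 → I/S/O on L4; bus BusRd; mem=5
  op21 P0: store L2 := 95 → M/I/I on L2; bus BusRdX; mem=20
  op22 P0: store L0 := 14 → M/I/I on L0; bus (none); mem=30
  op23 P1: store L1 := 73 → I/M/I on L1; bus (none); mem=10
  op24 P0: load  L4 → S/S/O on L4; bus BusRd; mem=5
  op25 P0: store L4 := 99 → M/I/I on L4; bus BusUpgr Flush; mem=92
  op26 P1: load  L0 → O/S/I on L0; bus BusRd; mem=30
  op27 P1: store L0 := 11 → I/M/I on L0; bus BusUpgr Flush; mem=14
  op28 P2: load  L0 → I/O/S on L0; bus BusRd; mem=14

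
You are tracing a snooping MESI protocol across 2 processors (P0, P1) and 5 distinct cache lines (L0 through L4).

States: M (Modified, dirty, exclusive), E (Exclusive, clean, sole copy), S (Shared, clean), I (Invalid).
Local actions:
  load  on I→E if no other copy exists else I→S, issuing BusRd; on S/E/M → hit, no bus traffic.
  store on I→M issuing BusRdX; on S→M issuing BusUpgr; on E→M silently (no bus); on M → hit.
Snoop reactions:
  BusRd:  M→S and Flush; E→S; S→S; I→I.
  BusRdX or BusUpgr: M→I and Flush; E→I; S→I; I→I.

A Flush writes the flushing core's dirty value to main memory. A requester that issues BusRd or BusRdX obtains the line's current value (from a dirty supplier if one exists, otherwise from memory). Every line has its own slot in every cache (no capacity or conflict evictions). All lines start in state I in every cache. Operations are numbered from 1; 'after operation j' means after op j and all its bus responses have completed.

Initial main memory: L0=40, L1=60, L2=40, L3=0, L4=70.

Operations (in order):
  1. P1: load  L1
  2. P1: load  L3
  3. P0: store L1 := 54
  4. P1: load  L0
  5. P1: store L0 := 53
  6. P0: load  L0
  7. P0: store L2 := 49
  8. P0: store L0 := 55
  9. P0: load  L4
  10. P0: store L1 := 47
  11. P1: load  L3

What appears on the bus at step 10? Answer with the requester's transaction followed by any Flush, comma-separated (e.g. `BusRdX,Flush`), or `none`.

bus = none

  op1 P1: load  L1 → I/E on L1; bus BusRd; mem=60
  op2 P1: load  L3 → I/E on L3; bus BusRd; mem=0
  op3 P0: store L1 := 54 → M/I on L1; bus BusRdX; mem=60
  op4 P1: load  L0 → I/E on L0; bus BusRd; mem=40
  op5 P1: store L0 := 53 → I/M on L0; bus (none); mem=40
  op6 P0: load  L0 → S/S on L0; bus BusRd Flush; mem=53
  op7 P0: store L2 := 49 → M/I on L2; bus BusRdX; mem=40
  op8 P0: store L0 := 55 → M/I on L0; bus BusUpgr; mem=53
  op9 P0: load  L4 → E/I on L4; bus BusRd; mem=70
  op10 P0: store L1 := 47 → M/I on L1; bus (none); mem=60
  op11 P1: load  L3 → I/E on L3; bus (none); mem=0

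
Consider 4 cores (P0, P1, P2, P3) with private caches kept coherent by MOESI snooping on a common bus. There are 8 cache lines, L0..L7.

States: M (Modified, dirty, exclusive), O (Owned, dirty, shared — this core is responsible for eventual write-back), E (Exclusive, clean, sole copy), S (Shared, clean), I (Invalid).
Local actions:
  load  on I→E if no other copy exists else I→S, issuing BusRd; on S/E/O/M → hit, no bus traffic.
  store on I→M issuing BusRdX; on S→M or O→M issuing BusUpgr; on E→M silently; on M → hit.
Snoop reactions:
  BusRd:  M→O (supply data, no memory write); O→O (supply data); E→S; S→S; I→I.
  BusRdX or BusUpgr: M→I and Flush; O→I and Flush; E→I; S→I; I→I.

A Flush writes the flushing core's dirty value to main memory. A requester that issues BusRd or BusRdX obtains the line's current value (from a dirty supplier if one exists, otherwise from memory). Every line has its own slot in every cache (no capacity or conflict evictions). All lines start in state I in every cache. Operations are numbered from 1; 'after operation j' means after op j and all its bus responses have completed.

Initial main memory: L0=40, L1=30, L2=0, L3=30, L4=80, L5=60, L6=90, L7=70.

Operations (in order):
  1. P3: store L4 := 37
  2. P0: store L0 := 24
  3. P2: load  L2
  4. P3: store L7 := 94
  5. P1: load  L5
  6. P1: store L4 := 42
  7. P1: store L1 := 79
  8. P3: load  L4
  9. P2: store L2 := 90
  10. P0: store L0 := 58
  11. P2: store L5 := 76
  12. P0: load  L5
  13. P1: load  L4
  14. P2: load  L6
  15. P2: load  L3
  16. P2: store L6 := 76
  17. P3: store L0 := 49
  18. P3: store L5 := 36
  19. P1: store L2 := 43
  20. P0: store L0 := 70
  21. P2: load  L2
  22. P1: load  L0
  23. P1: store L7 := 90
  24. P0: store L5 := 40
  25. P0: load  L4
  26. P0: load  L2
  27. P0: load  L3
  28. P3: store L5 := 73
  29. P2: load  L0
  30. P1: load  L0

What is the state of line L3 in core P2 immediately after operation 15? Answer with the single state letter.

1. P3: store L4 := 37  bus=[BusRdX]  L4: P0=I P1=I P2=I P3=M  mem[L4]=80
2. P0: store L0 := 24  bus=[BusRdX]  L0: P0=M P1=I P2=I P3=I  mem[L0]=40
3. P2: load  L2  bus=[BusRd]  L2: P0=I P1=I P2=E P3=I  mem[L2]=0
4. P3: store L7 := 94  bus=[BusRdX]  L7: P0=I P1=I P2=I P3=M  mem[L7]=70
5. P1: load  L5  bus=[BusRd]  L5: P0=I P1=E P2=I P3=I  mem[L5]=60
6. P1: store L4 := 42  bus=[BusRdX,Flush]  L4: P0=I P1=M P2=I P3=I  mem[L4]=37
7. P1: store L1 := 79  bus=[BusRdX]  L1: P0=I P1=M P2=I P3=I  mem[L1]=30
8. P3: load  L4  bus=[BusRd]  L4: P0=I P1=O P2=I P3=S  mem[L4]=37
9. P2: store L2 := 90  bus=[-]  L2: P0=I P1=I P2=M P3=I  mem[L2]=0
10. P0: store L0 := 58  bus=[-]  L0: P0=M P1=I P2=I P3=I  mem[L0]=40
11. P2: store L5 := 76  bus=[BusRdX]  L5: P0=I P1=I P2=M P3=I  mem[L5]=60
12. P0: load  L5  bus=[BusRd]  L5: P0=S P1=I P2=O P3=I  mem[L5]=60
13. P1: load  L4  bus=[-]  L4: P0=I P1=O P2=I P3=S  mem[L4]=37
14. P2: load  L6  bus=[BusRd]  L6: P0=I P1=I P2=E P3=I  mem[L6]=90
15. P2: load  L3  bus=[BusRd]  L3: P0=I P1=I P2=E P3=I  mem[L3]=30
16. P2: store L6 := 76  bus=[-]  L6: P0=I P1=I P2=M P3=I  mem[L6]=90
17. P3: store L0 := 49  bus=[BusRdX,Flush]  L0: P0=I P1=I P2=I P3=M  mem[L0]=58
18. P3: store L5 := 36  bus=[BusRdX,Flush]  L5: P0=I P1=I P2=I P3=M  mem[L5]=76
19. P1: store L2 := 43  bus=[BusRdX,Flush]  L2: P0=I P1=M P2=I P3=I  mem[L2]=90
20. P0: store L0 := 70  bus=[BusRdX,Flush]  L0: P0=M P1=I P2=I P3=I  mem[L0]=49
21. P2: load  L2  bus=[BusRd]  L2: P0=I P1=O P2=S P3=I  mem[L2]=90
22. P1: load  L0  bus=[BusRd]  L0: P0=O P1=S P2=I P3=I  mem[L0]=49
23. P1: store L7 := 90  bus=[BusRdX,Flush]  L7: P0=I P1=M P2=I P3=I  mem[L7]=94
24. P0: store L5 := 40  bus=[BusRdX,Flush]  L5: P0=M P1=I P2=I P3=I  mem[L5]=36
25. P0: load  L4  bus=[BusRd]  L4: P0=S P1=O P2=I P3=S  mem[L4]=37
26. P0: load  L2  bus=[BusRd]  L2: P0=S P1=O P2=S P3=I  mem[L2]=90
27. P0: load  L3  bus=[BusRd]  L3: P0=S P1=I P2=S P3=I  mem[L3]=30
28. P3: store L5 := 73  bus=[BusRdX,Flush]  L5: P0=I P1=I P2=I P3=M  mem[L5]=40
29. P2: load  L0  bus=[BusRd]  L0: P0=O P1=S P2=S P3=I  mem[L0]=49
30. P1: load  L0  bus=[-]  L0: P0=O P1=S P2=S P3=I  mem[L0]=49

state = E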